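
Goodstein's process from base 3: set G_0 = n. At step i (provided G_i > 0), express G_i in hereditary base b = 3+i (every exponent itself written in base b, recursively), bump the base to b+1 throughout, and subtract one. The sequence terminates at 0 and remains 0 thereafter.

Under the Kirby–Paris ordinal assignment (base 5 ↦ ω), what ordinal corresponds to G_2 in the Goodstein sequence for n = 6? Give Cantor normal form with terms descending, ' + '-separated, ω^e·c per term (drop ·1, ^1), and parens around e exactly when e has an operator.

step 0: 6 = 2·3; sub 4 for 3: 2·4; = 8; G_1 = 8−1 = 7
step 1: 7 = 4 + 3; sub 5 for 4: 5 + 3; = 8; G_2 = 8−1 = 7
step 2: 7 = 5 + 2; sub 6 for 5: 6 + 2; = 8; G_3 = 8−1 = 7

ω + 2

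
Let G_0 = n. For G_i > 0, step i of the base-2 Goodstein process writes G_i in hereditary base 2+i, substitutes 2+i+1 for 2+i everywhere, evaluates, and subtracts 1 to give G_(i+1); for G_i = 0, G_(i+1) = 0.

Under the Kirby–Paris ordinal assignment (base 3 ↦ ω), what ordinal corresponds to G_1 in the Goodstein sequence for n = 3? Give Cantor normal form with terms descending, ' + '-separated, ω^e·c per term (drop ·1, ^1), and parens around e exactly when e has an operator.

ω

step 0: 3 = 2 + 1; sub 3 for 2: 3 + 1; = 4; G_1 = 4−1 = 3
step 1: 3 = 3; sub 4 for 3: 4; = 4; G_2 = 4−1 = 3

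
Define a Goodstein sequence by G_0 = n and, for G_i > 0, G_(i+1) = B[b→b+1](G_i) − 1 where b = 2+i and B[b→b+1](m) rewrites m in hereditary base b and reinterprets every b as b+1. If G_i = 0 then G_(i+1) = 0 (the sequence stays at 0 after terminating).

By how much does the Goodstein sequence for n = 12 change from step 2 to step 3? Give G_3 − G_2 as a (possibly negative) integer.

14620

i=0: 12 = 2^(2 + 1) + 2^2 (b=2); 2→3: 3^(3 + 1) + 3^3 = 108; 108−1 = 107
i=1: 107 = 3^(3 + 1) + 2·3^2 + 2·3 + 2 (b=3); 3→4: 4^(4 + 1) + 2·4^2 + 2·4 + 2 = 1066; 1066−1 = 1065
i=2: 1065 = 4^(4 + 1) + 2·4^2 + 2·4 + 1 (b=4); 4→5: 5^(5 + 1) + 2·5^2 + 2·5 + 1 = 15686; 15686−1 = 15685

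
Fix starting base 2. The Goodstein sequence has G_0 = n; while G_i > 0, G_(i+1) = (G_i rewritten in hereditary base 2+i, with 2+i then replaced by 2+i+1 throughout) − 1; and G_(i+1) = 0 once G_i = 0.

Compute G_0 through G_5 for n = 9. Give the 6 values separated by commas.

9, 81, 1023, 9842, 140743, 2471826

[0] 9 ≡ 2^(2 + 1) + 1 (base 2). Lift 3: 82. −1: 81.
[1] 81 ≡ 3^(3 + 1) (base 3). Lift 4: 1024. −1: 1023.
[2] 1023 ≡ 3·4^4 + 3·4^3 + 3·4^2 + 3·4 + 3 (base 4). Lift 5: 9843. −1: 9842.
[3] 9842 ≡ 3·5^5 + 3·5^3 + 3·5^2 + 3·5 + 2 (base 5). Lift 6: 140744. −1: 140743.
[4] 140743 ≡ 3·6^6 + 3·6^3 + 3·6^2 + 3·6 + 1 (base 6). Lift 7: 2471827. −1: 2471826.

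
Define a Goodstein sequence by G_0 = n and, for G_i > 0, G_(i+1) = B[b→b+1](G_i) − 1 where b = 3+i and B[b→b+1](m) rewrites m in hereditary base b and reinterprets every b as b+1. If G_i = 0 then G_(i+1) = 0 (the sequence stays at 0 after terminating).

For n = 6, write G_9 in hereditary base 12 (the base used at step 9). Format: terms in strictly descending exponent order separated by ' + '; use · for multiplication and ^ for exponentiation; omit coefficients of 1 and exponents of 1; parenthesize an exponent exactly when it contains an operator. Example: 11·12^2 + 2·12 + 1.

3

[0] 6 ≡ 2·3 (base 3). Lift 4: 8. −1: 7.
[1] 7 ≡ 4 + 3 (base 4). Lift 5: 8. −1: 7.
[2] 7 ≡ 5 + 2 (base 5). Lift 6: 8. −1: 7.
[3] 7 ≡ 6 + 1 (base 6). Lift 7: 8. −1: 7.
[4] 7 ≡ 7 (base 7). Lift 8: 8. −1: 7.
[5] 7 ≡ 7 (base 8). Lift 9: 7. −1: 6.
[6] 6 ≡ 6 (base 9). Lift 10: 6. −1: 5.
[7] 5 ≡ 5 (base 10). Lift 11: 5. −1: 4.
[8] 4 ≡ 4 (base 11). Lift 12: 4. −1: 3.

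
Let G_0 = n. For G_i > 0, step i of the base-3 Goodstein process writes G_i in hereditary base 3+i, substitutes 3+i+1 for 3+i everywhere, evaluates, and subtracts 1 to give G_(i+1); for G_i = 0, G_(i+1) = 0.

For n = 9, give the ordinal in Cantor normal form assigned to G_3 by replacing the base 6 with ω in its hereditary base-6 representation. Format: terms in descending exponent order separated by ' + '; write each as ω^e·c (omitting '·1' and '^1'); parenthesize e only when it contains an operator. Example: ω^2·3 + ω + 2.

ω·3 + 1

G_0=9  [base 3] 3^2  →[3↦4]→  4^2 = 16  −1 ⇒ G_1=15
G_1=15  [base 4] 3·4 + 3  →[4↦5]→  3·5 + 3 = 18  −1 ⇒ G_2=17
G_2=17  [base 5] 3·5 + 2  →[5↦6]→  3·6 + 2 = 20  −1 ⇒ G_3=19
G_3=19  [base 6] 3·6 + 1  →[6↦7]→  3·7 + 1 = 22  −1 ⇒ G_4=21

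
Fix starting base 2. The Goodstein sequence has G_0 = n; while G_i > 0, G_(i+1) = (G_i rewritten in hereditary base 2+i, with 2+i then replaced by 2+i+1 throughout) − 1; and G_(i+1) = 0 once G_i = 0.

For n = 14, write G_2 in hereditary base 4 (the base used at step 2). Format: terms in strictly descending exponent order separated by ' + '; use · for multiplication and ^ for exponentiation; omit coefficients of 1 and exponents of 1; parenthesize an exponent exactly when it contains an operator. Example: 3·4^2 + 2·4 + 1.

step 0: 14 = 2^(2 + 1) + 2^2 + 2; sub 3 for 2: 3^(3 + 1) + 3^3 + 3; = 111; G_1 = 111−1 = 110
step 1: 110 = 3^(3 + 1) + 3^3 + 2; sub 4 for 3: 4^(4 + 1) + 4^4 + 2; = 1282; G_2 = 1282−1 = 1281
step 2: 1281 = 4^(4 + 1) + 4^4 + 1; sub 5 for 4: 5^(5 + 1) + 5^5 + 1; = 18751; G_3 = 18751−1 = 18750

4^(4 + 1) + 4^4 + 1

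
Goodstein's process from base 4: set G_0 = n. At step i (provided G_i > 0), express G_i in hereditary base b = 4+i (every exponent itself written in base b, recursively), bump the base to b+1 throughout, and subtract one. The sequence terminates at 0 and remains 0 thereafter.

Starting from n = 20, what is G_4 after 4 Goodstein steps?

(0) 20|_4 = 4^2 + 4 ↦ 5^2 + 5|_5 = 30 ⇒ 29
(1) 29|_5 = 5^2 + 4 ↦ 6^2 + 4|_6 = 40 ⇒ 39
(2) 39|_6 = 6^2 + 3 ↦ 7^2 + 3|_7 = 52 ⇒ 51
(3) 51|_7 = 7^2 + 2 ↦ 8^2 + 2|_8 = 66 ⇒ 65
(4) 65|_8 = 8^2 + 1 ↦ 9^2 + 1|_9 = 82 ⇒ 81

65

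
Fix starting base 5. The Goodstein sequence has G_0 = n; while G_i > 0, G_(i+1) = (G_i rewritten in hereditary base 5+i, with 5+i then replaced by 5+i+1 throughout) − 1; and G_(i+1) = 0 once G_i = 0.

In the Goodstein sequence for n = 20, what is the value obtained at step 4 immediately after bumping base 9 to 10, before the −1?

32

i=0: 20 = 4·5 (b=5); 5→6: 4·6 = 24; 24−1 = 23
i=1: 23 = 3·6 + 5 (b=6); 6→7: 3·7 + 5 = 26; 26−1 = 25
i=2: 25 = 3·7 + 4 (b=7); 7→8: 3·8 + 4 = 28; 28−1 = 27
i=3: 27 = 3·8 + 3 (b=8); 8→9: 3·9 + 3 = 30; 30−1 = 29
i=4: 29 = 3·9 + 2 (b=9); 9→10: 3·10 + 2 = 32; 32−1 = 31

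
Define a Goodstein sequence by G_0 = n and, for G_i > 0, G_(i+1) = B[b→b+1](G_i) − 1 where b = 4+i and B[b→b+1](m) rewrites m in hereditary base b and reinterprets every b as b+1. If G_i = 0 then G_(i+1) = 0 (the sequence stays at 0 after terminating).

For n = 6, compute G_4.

5

step 0: 6 = 4 + 2; sub 5 for 4: 5 + 2; = 7; G_1 = 7−1 = 6
step 1: 6 = 5 + 1; sub 6 for 5: 6 + 1; = 7; G_2 = 7−1 = 6
step 2: 6 = 6; sub 7 for 6: 7; = 7; G_3 = 7−1 = 6
step 3: 6 = 6; sub 8 for 7: 6; = 6; G_4 = 6−1 = 5
step 4: 5 = 5; sub 9 for 8: 5; = 5; G_5 = 5−1 = 4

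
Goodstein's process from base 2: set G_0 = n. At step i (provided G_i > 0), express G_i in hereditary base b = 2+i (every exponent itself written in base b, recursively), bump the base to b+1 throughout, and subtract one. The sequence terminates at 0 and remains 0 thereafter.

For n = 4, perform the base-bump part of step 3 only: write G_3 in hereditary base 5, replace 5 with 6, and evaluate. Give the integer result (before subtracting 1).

84

G_0 = 4. HB_2(4) = 2^2. Bump = 27. G_1 = 26.
G_1 = 26. HB_3(26) = 2·3^2 + 2·3 + 2. Bump = 42. G_2 = 41.
G_2 = 41. HB_4(41) = 2·4^2 + 2·4 + 1. Bump = 61. G_3 = 60.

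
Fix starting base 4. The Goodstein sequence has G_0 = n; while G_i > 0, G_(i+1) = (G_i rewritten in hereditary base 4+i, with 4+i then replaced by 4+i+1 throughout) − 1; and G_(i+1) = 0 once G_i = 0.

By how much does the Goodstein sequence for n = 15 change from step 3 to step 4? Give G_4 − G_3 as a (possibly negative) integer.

step 0: 15 = 3·4 + 3; sub 5 for 4: 3·5 + 3; = 18; G_1 = 18−1 = 17
step 1: 17 = 3·5 + 2; sub 6 for 5: 3·6 + 2; = 20; G_2 = 20−1 = 19
step 2: 19 = 3·6 + 1; sub 7 for 6: 3·7 + 1; = 22; G_3 = 22−1 = 21
step 3: 21 = 3·7; sub 8 for 7: 3·8; = 24; G_4 = 24−1 = 23

2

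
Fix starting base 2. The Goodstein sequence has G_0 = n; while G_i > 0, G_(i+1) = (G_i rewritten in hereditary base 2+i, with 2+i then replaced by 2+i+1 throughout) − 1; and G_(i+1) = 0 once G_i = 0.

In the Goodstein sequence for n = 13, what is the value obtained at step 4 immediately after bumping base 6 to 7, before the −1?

i=0: 13 = 2^(2 + 1) + 2^2 + 1 (b=2); 2→3: 3^(3 + 1) + 3^3 + 1 = 109; 109−1 = 108
i=1: 108 = 3^(3 + 1) + 3^3 (b=3); 3→4: 4^(4 + 1) + 4^4 = 1280; 1280−1 = 1279
i=2: 1279 = 4^(4 + 1) + 3·4^3 + 3·4^2 + 3·4 + 3 (b=4); 4→5: 5^(5 + 1) + 3·5^3 + 3·5^2 + 3·5 + 3 = 16093; 16093−1 = 16092
i=3: 16092 = 5^(5 + 1) + 3·5^3 + 3·5^2 + 3·5 + 2 (b=5); 5→6: 6^(6 + 1) + 3·6^3 + 3·6^2 + 3·6 + 2 = 280712; 280712−1 = 280711
i=4: 280711 = 6^(6 + 1) + 3·6^3 + 3·6^2 + 3·6 + 1 (b=6); 6→7: 7^(7 + 1) + 3·7^3 + 3·7^2 + 3·7 + 1 = 5765999; 5765999−1 = 5765998

5765999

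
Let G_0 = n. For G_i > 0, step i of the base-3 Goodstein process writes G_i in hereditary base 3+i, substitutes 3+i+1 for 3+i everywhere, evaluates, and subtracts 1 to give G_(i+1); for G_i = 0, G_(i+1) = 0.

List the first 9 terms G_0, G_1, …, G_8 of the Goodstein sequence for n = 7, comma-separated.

G_0 = 7. HB_3(7) = 2·3 + 1. Bump = 9. G_1 = 8.
G_1 = 8. HB_4(8) = 2·4. Bump = 10. G_2 = 9.
G_2 = 9. HB_5(9) = 5 + 4. Bump = 10. G_3 = 9.
G_3 = 9. HB_6(9) = 6 + 3. Bump = 10. G_4 = 9.
G_4 = 9. HB_7(9) = 7 + 2. Bump = 10. G_5 = 9.
G_5 = 9. HB_8(9) = 8 + 1. Bump = 10. G_6 = 9.
G_6 = 9. HB_9(9) = 9. Bump = 10. G_7 = 9.
G_7 = 9. HB_10(9) = 9. Bump = 9. G_8 = 8.

7, 8, 9, 9, 9, 9, 9, 9, 8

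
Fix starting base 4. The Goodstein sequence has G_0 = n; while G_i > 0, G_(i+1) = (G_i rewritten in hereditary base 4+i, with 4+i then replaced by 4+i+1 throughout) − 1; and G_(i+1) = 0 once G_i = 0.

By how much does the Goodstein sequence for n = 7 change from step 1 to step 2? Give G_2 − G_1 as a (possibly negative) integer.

0

7 —HB4→ 4 + 3 —bump→ 5 + 3 = 8 —(−1)→ 7
7 —HB5→ 5 + 2 —bump→ 6 + 2 = 8 —(−1)→ 7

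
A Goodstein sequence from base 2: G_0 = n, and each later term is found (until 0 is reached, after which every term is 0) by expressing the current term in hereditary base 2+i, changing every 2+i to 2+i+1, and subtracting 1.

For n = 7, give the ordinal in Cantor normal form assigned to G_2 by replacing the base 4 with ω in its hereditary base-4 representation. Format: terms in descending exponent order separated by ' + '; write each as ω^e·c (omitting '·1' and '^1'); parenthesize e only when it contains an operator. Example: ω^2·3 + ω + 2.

[0] 7 ≡ 2^2 + 2 + 1 (base 2). Lift 3: 31. −1: 30.
[1] 30 ≡ 3^3 + 3 (base 3). Lift 4: 260. −1: 259.
[2] 259 ≡ 4^4 + 3 (base 4). Lift 5: 3128. −1: 3127.

ω^ω + 3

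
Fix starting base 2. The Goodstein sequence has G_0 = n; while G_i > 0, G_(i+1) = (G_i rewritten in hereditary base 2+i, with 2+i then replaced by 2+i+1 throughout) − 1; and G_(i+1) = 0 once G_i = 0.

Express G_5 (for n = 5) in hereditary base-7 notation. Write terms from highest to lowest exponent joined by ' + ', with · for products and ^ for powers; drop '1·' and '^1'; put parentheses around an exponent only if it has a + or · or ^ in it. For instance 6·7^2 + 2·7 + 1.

3·7^3 + 3·7^2 + 3·7

step 0: 5 = 2^2 + 1; sub 3 for 2: 3^3 + 1; = 28; G_1 = 28−1 = 27
step 1: 27 = 3^3; sub 4 for 3: 4^4; = 256; G_2 = 256−1 = 255
step 2: 255 = 3·4^3 + 3·4^2 + 3·4 + 3; sub 5 for 4: 3·5^3 + 3·5^2 + 3·5 + 3; = 468; G_3 = 468−1 = 467
step 3: 467 = 3·5^3 + 3·5^2 + 3·5 + 2; sub 6 for 5: 3·6^3 + 3·6^2 + 3·6 + 2; = 776; G_4 = 776−1 = 775
step 4: 775 = 3·6^3 + 3·6^2 + 3·6 + 1; sub 7 for 6: 3·7^3 + 3·7^2 + 3·7 + 1; = 1198; G_5 = 1198−1 = 1197
step 5: 1197 = 3·7^3 + 3·7^2 + 3·7; sub 8 for 7: 3·8^3 + 3·8^2 + 3·8; = 1752; G_6 = 1752−1 = 1751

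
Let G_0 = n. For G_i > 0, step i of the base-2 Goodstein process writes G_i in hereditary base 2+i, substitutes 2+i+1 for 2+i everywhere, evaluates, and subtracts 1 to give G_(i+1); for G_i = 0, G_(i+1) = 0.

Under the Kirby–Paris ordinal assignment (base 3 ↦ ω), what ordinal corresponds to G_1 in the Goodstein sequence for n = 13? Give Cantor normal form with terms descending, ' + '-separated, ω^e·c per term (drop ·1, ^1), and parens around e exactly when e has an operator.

base 2: 13 = 2^(2 + 1) + 2^2 + 1; at 3: 3^(3 + 1) + 3^3 + 1 = 109; next = 108
base 3: 108 = 3^(3 + 1) + 3^3; at 4: 4^(4 + 1) + 4^4 = 1280; next = 1279

ω^(ω + 1) + ω^ω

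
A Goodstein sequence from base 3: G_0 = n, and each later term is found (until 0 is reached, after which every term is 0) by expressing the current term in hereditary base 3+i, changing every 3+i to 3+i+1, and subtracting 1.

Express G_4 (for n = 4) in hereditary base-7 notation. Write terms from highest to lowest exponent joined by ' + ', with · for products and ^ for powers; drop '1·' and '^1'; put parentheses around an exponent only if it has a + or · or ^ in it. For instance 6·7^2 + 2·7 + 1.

2

i=0: 4 = 3 + 1 (b=3); 3→4: 4 + 1 = 5; 5−1 = 4
i=1: 4 = 4 (b=4); 4→5: 5 = 5; 5−1 = 4
i=2: 4 = 4 (b=5); 5→6: 4 = 4; 4−1 = 3
i=3: 3 = 3 (b=6); 6→7: 3 = 3; 3−1 = 2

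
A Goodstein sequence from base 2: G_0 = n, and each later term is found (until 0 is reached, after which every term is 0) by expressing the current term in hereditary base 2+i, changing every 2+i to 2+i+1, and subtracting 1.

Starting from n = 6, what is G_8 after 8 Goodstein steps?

step 0: 6 = 2^2 + 2; sub 3 for 2: 3^3 + 3; = 30; G_1 = 30−1 = 29
step 1: 29 = 3^3 + 2; sub 4 for 3: 4^4 + 2; = 258; G_2 = 258−1 = 257
step 2: 257 = 4^4 + 1; sub 5 for 4: 5^5 + 1; = 3126; G_3 = 3126−1 = 3125
step 3: 3125 = 5^5; sub 6 for 5: 6^6; = 46656; G_4 = 46656−1 = 46655
step 4: 46655 = 5·6^5 + 5·6^4 + 5·6^3 + 5·6^2 + 5·6 + 5; sub 7 for 6: 5·7^5 + 5·7^4 + 5·7^3 + 5·7^2 + 5·7 + 5; = 98040; G_5 = 98040−1 = 98039
step 5: 98039 = 5·7^5 + 5·7^4 + 5·7^3 + 5·7^2 + 5·7 + 4; sub 8 for 7: 5·8^5 + 5·8^4 + 5·8^3 + 5·8^2 + 5·8 + 4; = 187244; G_6 = 187244−1 = 187243
step 6: 187243 = 5·8^5 + 5·8^4 + 5·8^3 + 5·8^2 + 5·8 + 3; sub 9 for 8: 5·9^5 + 5·9^4 + 5·9^3 + 5·9^2 + 5·9 + 3; = 332148; G_7 = 332148−1 = 332147
step 7: 332147 = 5·9^5 + 5·9^4 + 5·9^3 + 5·9^2 + 5·9 + 2; sub 10 for 9: 5·10^5 + 5·10^4 + 5·10^3 + 5·10^2 + 5·10 + 2; = 555552; G_8 = 555552−1 = 555551

555551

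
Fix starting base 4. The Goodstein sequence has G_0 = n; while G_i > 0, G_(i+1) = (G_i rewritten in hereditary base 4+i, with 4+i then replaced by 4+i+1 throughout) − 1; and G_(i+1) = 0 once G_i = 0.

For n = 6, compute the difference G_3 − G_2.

0

i=0: 6 = 4 + 2 (b=4); 4→5: 5 + 2 = 7; 7−1 = 6
i=1: 6 = 5 + 1 (b=5); 5→6: 6 + 1 = 7; 7−1 = 6
i=2: 6 = 6 (b=6); 6→7: 7 = 7; 7−1 = 6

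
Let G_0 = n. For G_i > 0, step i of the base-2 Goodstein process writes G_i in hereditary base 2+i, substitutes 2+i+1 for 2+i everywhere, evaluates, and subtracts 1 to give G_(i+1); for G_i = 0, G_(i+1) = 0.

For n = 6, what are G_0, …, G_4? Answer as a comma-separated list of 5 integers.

6, 29, 257, 3125, 46655

step 0: 6 = 2^2 + 2; sub 3 for 2: 3^3 + 3; = 30; G_1 = 30−1 = 29
step 1: 29 = 3^3 + 2; sub 4 for 3: 4^4 + 2; = 258; G_2 = 258−1 = 257
step 2: 257 = 4^4 + 1; sub 5 for 4: 5^5 + 1; = 3126; G_3 = 3126−1 = 3125
step 3: 3125 = 5^5; sub 6 for 5: 6^6; = 46656; G_4 = 46656−1 = 46655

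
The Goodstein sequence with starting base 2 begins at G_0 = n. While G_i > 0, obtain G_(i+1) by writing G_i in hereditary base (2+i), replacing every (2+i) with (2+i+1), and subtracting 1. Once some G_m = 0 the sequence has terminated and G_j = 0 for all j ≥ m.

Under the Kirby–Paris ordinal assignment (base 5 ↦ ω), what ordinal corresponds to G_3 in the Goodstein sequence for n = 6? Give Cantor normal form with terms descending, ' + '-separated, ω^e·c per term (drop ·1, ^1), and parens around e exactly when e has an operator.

ω^ω

(0) 6|_2 = 2^2 + 2 ↦ 3^3 + 3|_3 = 30 ⇒ 29
(1) 29|_3 = 3^3 + 2 ↦ 4^4 + 2|_4 = 258 ⇒ 257
(2) 257|_4 = 4^4 + 1 ↦ 5^5 + 1|_5 = 3126 ⇒ 3125
(3) 3125|_5 = 5^5 ↦ 6^6|_6 = 46656 ⇒ 46655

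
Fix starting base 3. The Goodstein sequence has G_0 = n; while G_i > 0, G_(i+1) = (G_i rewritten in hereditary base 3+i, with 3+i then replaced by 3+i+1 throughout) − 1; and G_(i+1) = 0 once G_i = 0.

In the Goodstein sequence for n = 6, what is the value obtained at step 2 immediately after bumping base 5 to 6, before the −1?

8

i=0: 6 = 2·3 (b=3); 3→4: 2·4 = 8; 8−1 = 7
i=1: 7 = 4 + 3 (b=4); 4→5: 5 + 3 = 8; 8−1 = 7
i=2: 7 = 5 + 2 (b=5); 5→6: 6 + 2 = 8; 8−1 = 7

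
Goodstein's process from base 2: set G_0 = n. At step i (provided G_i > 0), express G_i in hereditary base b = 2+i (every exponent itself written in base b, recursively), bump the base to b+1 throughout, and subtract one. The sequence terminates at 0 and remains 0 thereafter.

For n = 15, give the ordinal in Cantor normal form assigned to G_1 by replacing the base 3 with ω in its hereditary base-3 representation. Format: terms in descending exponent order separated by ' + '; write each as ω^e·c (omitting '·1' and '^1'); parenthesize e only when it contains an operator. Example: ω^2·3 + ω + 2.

ω^(ω + 1) + ω^ω + ω

G_0 = 15. HB_2(15) = 2^(2 + 1) + 2^2 + 2 + 1. Bump = 112. G_1 = 111.
G_1 = 111. HB_3(111) = 3^(3 + 1) + 3^3 + 3. Bump = 1284. G_2 = 1283.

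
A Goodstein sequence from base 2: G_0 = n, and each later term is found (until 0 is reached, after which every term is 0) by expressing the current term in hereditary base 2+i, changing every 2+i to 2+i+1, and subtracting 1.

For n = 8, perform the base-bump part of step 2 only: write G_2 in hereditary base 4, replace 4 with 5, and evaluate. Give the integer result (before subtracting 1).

6311

G_0=8  [base 2] 2^(2 + 1)  →[2↦3]→  3^(3 + 1) = 81  −1 ⇒ G_1=80
G_1=80  [base 3] 2·3^3 + 2·3^2 + 2·3 + 2  →[3↦4]→  2·4^4 + 2·4^2 + 2·4 + 2 = 554  −1 ⇒ G_2=553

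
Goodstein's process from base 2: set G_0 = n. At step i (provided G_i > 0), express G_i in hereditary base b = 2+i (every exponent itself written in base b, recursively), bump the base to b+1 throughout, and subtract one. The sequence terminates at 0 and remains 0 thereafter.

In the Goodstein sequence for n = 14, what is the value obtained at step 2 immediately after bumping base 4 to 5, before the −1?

14 —HB2→ 2^(2 + 1) + 2^2 + 2 —bump→ 3^(3 + 1) + 3^3 + 3 = 111 —(−1)→ 110
110 —HB3→ 3^(3 + 1) + 3^3 + 2 —bump→ 4^(4 + 1) + 4^4 + 2 = 1282 —(−1)→ 1281

18751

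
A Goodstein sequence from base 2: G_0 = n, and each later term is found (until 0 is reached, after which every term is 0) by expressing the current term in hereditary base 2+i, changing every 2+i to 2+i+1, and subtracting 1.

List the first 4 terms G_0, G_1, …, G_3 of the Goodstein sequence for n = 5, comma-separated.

5 —HB2→ 2^2 + 1 —bump→ 3^3 + 1 = 28 —(−1)→ 27
27 —HB3→ 3^3 —bump→ 4^4 = 256 —(−1)→ 255
255 —HB4→ 3·4^3 + 3·4^2 + 3·4 + 3 —bump→ 3·5^3 + 3·5^2 + 3·5 + 3 = 468 —(−1)→ 467

5, 27, 255, 467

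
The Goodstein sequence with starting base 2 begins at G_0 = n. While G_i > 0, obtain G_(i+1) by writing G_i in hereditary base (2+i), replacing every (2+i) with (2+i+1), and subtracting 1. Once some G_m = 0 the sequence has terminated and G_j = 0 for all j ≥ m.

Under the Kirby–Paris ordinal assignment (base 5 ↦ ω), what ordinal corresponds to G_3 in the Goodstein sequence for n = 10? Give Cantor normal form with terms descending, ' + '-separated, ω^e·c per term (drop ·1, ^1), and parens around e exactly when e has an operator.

10 —HB2→ 2^(2 + 1) + 2 —bump→ 3^(3 + 1) + 3 = 84 —(−1)→ 83
83 —HB3→ 3^(3 + 1) + 2 —bump→ 4^(4 + 1) + 2 = 1026 —(−1)→ 1025
1025 —HB4→ 4^(4 + 1) + 1 —bump→ 5^(5 + 1) + 1 = 15626 —(−1)→ 15625
15625 —HB5→ 5^(5 + 1) —bump→ 6^(6 + 1) = 279936 —(−1)→ 279935

ω^(ω + 1)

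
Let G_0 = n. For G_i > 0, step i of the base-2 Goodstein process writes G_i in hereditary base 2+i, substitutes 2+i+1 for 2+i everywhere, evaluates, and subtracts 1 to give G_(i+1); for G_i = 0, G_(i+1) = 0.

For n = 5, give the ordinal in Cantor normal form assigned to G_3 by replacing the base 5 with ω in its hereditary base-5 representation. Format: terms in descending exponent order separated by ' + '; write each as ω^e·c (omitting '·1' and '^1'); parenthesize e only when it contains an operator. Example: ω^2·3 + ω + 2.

ω^3·3 + ω^2·3 + ω·3 + 2

step 0: 5 = 2^2 + 1; sub 3 for 2: 3^3 + 1; = 28; G_1 = 28−1 = 27
step 1: 27 = 3^3; sub 4 for 3: 4^4; = 256; G_2 = 256−1 = 255
step 2: 255 = 3·4^3 + 3·4^2 + 3·4 + 3; sub 5 for 4: 3·5^3 + 3·5^2 + 3·5 + 3; = 468; G_3 = 468−1 = 467
step 3: 467 = 3·5^3 + 3·5^2 + 3·5 + 2; sub 6 for 5: 3·6^3 + 3·6^2 + 3·6 + 2; = 776; G_4 = 776−1 = 775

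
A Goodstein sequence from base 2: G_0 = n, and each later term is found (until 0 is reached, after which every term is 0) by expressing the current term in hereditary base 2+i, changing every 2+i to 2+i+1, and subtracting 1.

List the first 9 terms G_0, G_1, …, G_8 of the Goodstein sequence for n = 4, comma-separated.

4, 26, 41, 60, 83, 109, 139, 173, 211

base 2: 4 = 2^2; at 3: 3^3 = 27; next = 26
base 3: 26 = 2·3^2 + 2·3 + 2; at 4: 2·4^2 + 2·4 + 2 = 42; next = 41
base 4: 41 = 2·4^2 + 2·4 + 1; at 5: 2·5^2 + 2·5 + 1 = 61; next = 60
base 5: 60 = 2·5^2 + 2·5; at 6: 2·6^2 + 2·6 = 84; next = 83
base 6: 83 = 2·6^2 + 6 + 5; at 7: 2·7^2 + 7 + 5 = 110; next = 109
base 7: 109 = 2·7^2 + 7 + 4; at 8: 2·8^2 + 8 + 4 = 140; next = 139
base 8: 139 = 2·8^2 + 8 + 3; at 9: 2·9^2 + 9 + 3 = 174; next = 173
base 9: 173 = 2·9^2 + 9 + 2; at 10: 2·10^2 + 10 + 2 = 212; next = 211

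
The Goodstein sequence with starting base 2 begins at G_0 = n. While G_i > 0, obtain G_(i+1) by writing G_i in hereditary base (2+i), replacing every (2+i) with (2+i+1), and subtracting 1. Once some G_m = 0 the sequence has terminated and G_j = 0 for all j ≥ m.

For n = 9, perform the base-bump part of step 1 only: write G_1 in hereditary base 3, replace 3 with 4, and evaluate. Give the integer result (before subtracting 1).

1024

base 2: 9 = 2^(2 + 1) + 1; at 3: 3^(3 + 1) + 1 = 82; next = 81
base 3: 81 = 3^(3 + 1); at 4: 4^(4 + 1) = 1024; next = 1023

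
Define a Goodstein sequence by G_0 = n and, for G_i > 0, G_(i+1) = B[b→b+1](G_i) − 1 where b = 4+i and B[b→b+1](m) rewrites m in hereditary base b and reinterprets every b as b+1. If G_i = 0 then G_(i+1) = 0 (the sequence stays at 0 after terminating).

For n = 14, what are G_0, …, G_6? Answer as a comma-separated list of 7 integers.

14, 16, 18, 20, 21, 22, 23

base 4: 14 = 3·4 + 2; at 5: 3·5 + 2 = 17; next = 16
base 5: 16 = 3·5 + 1; at 6: 3·6 + 1 = 19; next = 18
base 6: 18 = 3·6; at 7: 3·7 = 21; next = 20
base 7: 20 = 2·7 + 6; at 8: 2·8 + 6 = 22; next = 21
base 8: 21 = 2·8 + 5; at 9: 2·9 + 5 = 23; next = 22
base 9: 22 = 2·9 + 4; at 10: 2·10 + 4 = 24; next = 23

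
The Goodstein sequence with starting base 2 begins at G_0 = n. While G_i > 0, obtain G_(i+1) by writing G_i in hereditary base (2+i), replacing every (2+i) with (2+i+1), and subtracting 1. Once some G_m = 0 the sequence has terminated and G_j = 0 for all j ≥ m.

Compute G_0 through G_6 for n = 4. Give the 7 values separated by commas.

4, 26, 41, 60, 83, 109, 139

i=0: 4 = 2^2 (b=2); 2→3: 3^3 = 27; 27−1 = 26
i=1: 26 = 2·3^2 + 2·3 + 2 (b=3); 3→4: 2·4^2 + 2·4 + 2 = 42; 42−1 = 41
i=2: 41 = 2·4^2 + 2·4 + 1 (b=4); 4→5: 2·5^2 + 2·5 + 1 = 61; 61−1 = 60
i=3: 60 = 2·5^2 + 2·5 (b=5); 5→6: 2·6^2 + 2·6 = 84; 84−1 = 83
i=4: 83 = 2·6^2 + 6 + 5 (b=6); 6→7: 2·7^2 + 7 + 5 = 110; 110−1 = 109
i=5: 109 = 2·7^2 + 7 + 4 (b=7); 7→8: 2·8^2 + 8 + 4 = 140; 140−1 = 139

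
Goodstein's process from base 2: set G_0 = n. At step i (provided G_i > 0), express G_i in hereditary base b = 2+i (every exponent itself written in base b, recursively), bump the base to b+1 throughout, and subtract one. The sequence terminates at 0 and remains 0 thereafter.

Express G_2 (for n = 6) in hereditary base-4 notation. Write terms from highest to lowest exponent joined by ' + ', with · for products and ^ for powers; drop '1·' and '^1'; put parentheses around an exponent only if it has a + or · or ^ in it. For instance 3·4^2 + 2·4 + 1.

4^4 + 1

i=0: 6 = 2^2 + 2 (b=2); 2→3: 3^3 + 3 = 30; 30−1 = 29
i=1: 29 = 3^3 + 2 (b=3); 3→4: 4^4 + 2 = 258; 258−1 = 257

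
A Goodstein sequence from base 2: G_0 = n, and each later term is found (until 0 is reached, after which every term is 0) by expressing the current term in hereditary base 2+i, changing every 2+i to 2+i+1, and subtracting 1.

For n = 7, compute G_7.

37665879

7 —HB2→ 2^2 + 2 + 1 —bump→ 3^3 + 3 + 1 = 31 —(−1)→ 30
30 —HB3→ 3^3 + 3 —bump→ 4^4 + 4 = 260 —(−1)→ 259
259 —HB4→ 4^4 + 3 —bump→ 5^5 + 3 = 3128 —(−1)→ 3127
3127 —HB5→ 5^5 + 2 —bump→ 6^6 + 2 = 46658 —(−1)→ 46657
46657 —HB6→ 6^6 + 1 —bump→ 7^7 + 1 = 823544 —(−1)→ 823543
823543 —HB7→ 7^7 —bump→ 8^8 = 16777216 —(−1)→ 16777215
16777215 —HB8→ 7·8^7 + 7·8^6 + 7·8^5 + 7·8^4 + 7·8^3 + 7·8^2 + 7·8 + 7 —bump→ 7·9^7 + 7·9^6 + 7·9^5 + 7·9^4 + 7·9^3 + 7·9^2 + 7·9 + 7 = 37665880 —(−1)→ 37665879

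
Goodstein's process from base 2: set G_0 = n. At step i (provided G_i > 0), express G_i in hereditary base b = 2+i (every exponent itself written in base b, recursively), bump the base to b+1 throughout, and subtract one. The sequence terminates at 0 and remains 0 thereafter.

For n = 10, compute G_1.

83

step 0: 10 = 2^(2 + 1) + 2; sub 3 for 2: 3^(3 + 1) + 3; = 84; G_1 = 84−1 = 83
step 1: 83 = 3^(3 + 1) + 2; sub 4 for 3: 4^(4 + 1) + 2; = 1026; G_2 = 1026−1 = 1025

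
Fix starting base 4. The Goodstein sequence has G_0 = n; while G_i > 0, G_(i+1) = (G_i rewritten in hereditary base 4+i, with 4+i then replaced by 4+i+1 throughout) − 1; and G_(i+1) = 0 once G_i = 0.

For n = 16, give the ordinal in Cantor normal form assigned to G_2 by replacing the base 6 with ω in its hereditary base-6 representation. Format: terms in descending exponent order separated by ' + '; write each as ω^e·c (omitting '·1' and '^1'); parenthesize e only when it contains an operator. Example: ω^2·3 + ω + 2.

ω·4 + 3

G_0=16  [base 4] 4^2  →[4↦5]→  5^2 = 25  −1 ⇒ G_1=24
G_1=24  [base 5] 4·5 + 4  →[5↦6]→  4·6 + 4 = 28  −1 ⇒ G_2=27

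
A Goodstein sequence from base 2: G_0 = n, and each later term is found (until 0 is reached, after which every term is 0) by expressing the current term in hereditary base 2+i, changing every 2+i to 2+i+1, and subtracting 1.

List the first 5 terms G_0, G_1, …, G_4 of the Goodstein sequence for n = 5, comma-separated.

5, 27, 255, 467, 775

5 —HB2→ 2^2 + 1 —bump→ 3^3 + 1 = 28 —(−1)→ 27
27 —HB3→ 3^3 —bump→ 4^4 = 256 —(−1)→ 255
255 —HB4→ 3·4^3 + 3·4^2 + 3·4 + 3 —bump→ 3·5^3 + 3·5^2 + 3·5 + 3 = 468 —(−1)→ 467
467 —HB5→ 3·5^3 + 3·5^2 + 3·5 + 2 —bump→ 3·6^3 + 3·6^2 + 3·6 + 2 = 776 —(−1)→ 775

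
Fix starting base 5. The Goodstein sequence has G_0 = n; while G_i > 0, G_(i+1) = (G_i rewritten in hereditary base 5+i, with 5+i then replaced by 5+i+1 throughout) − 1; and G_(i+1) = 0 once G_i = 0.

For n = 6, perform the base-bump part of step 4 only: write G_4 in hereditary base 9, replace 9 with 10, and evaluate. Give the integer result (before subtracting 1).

base 5: 6 = 5 + 1; at 6: 6 + 1 = 7; next = 6
base 6: 6 = 6; at 7: 7 = 7; next = 6
base 7: 6 = 6; at 8: 6 = 6; next = 5
base 8: 5 = 5; at 9: 5 = 5; next = 4

4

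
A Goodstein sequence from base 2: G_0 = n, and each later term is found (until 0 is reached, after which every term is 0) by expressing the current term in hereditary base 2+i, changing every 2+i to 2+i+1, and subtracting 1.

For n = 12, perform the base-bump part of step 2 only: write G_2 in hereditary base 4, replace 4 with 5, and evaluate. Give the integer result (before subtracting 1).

15686

G_0 = 12. HB_2(12) = 2^(2 + 1) + 2^2. Bump = 108. G_1 = 107.
G_1 = 107. HB_3(107) = 3^(3 + 1) + 2·3^2 + 2·3 + 2. Bump = 1066. G_2 = 1065.
G_2 = 1065. HB_4(1065) = 4^(4 + 1) + 2·4^2 + 2·4 + 1. Bump = 15686. G_3 = 15685.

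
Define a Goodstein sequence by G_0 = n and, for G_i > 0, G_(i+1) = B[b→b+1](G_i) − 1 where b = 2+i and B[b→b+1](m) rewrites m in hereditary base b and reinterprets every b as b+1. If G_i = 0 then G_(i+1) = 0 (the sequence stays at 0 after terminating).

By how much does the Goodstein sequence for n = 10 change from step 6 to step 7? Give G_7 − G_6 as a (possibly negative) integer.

base 2: 10 = 2^(2 + 1) + 2; at 3: 3^(3 + 1) + 3 = 84; next = 83
base 3: 83 = 3^(3 + 1) + 2; at 4: 4^(4 + 1) + 2 = 1026; next = 1025
base 4: 1025 = 4^(4 + 1) + 1; at 5: 5^(5 + 1) + 1 = 15626; next = 15625
base 5: 15625 = 5^(5 + 1); at 6: 6^(6 + 1) = 279936; next = 279935
base 6: 279935 = 5·6^6 + 5·6^5 + 5·6^4 + 5·6^3 + 5·6^2 + 5·6 + 5; at 7: 5·7^7 + 5·7^5 + 5·7^4 + 5·7^3 + 5·7^2 + 5·7 + 5 = 4215755; next = 4215754
base 7: 4215754 = 5·7^7 + 5·7^5 + 5·7^4 + 5·7^3 + 5·7^2 + 5·7 + 4; at 8: 5·8^8 + 5·8^5 + 5·8^4 + 5·8^3 + 5·8^2 + 5·8 + 4 = 84073324; next = 84073323
base 8: 84073323 = 5·8^8 + 5·8^5 + 5·8^4 + 5·8^3 + 5·8^2 + 5·8 + 3; at 9: 5·9^9 + 5·9^5 + 5·9^4 + 5·9^3 + 5·9^2 + 5·9 + 3 = 1937434593; next = 1937434592

1853361269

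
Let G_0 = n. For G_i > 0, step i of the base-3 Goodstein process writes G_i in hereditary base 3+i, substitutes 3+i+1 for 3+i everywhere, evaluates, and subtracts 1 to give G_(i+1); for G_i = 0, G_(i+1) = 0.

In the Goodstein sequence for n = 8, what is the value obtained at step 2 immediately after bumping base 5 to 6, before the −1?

12

(0) 8|_3 = 2·3 + 2 ↦ 2·4 + 2|_4 = 10 ⇒ 9
(1) 9|_4 = 2·4 + 1 ↦ 2·5 + 1|_5 = 11 ⇒ 10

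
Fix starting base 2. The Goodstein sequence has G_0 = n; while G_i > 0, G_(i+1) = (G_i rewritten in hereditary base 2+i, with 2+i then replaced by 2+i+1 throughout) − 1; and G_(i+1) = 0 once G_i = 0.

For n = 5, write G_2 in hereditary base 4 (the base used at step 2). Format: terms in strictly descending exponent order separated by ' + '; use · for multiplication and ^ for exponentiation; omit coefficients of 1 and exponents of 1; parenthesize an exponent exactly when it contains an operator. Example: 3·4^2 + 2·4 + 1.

G_0 = 5. HB_2(5) = 2^2 + 1. Bump = 28. G_1 = 27.
G_1 = 27. HB_3(27) = 3^3. Bump = 256. G_2 = 255.

3·4^3 + 3·4^2 + 3·4 + 3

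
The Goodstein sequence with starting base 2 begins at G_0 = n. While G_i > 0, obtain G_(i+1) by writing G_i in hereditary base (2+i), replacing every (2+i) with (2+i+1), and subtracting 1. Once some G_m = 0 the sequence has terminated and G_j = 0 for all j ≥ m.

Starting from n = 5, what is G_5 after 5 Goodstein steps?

1197

[0] 5 ≡ 2^2 + 1 (base 2). Lift 3: 28. −1: 27.
[1] 27 ≡ 3^3 (base 3). Lift 4: 256. −1: 255.
[2] 255 ≡ 3·4^3 + 3·4^2 + 3·4 + 3 (base 4). Lift 5: 468. −1: 467.
[3] 467 ≡ 3·5^3 + 3·5^2 + 3·5 + 2 (base 5). Lift 6: 776. −1: 775.
[4] 775 ≡ 3·6^3 + 3·6^2 + 3·6 + 1 (base 6). Lift 7: 1198. −1: 1197.
[5] 1197 ≡ 3·7^3 + 3·7^2 + 3·7 (base 7). Lift 8: 1752. −1: 1751.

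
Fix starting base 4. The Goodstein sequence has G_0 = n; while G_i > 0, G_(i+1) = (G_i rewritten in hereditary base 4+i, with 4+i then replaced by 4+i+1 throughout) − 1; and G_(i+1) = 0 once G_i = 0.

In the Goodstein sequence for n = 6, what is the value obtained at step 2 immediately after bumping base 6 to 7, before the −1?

base 4: 6 = 4 + 2; at 5: 5 + 2 = 7; next = 6
base 5: 6 = 5 + 1; at 6: 6 + 1 = 7; next = 6

7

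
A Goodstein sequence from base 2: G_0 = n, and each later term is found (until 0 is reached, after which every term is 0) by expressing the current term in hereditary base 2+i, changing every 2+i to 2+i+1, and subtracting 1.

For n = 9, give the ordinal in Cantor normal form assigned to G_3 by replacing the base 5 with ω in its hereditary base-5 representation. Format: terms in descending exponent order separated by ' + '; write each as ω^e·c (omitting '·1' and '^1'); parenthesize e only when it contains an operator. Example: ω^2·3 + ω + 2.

ω^ω·3 + ω^3·3 + ω^2·3 + ω·3 + 2

base 2: 9 = 2^(2 + 1) + 1; at 3: 3^(3 + 1) + 1 = 82; next = 81
base 3: 81 = 3^(3 + 1); at 4: 4^(4 + 1) = 1024; next = 1023
base 4: 1023 = 3·4^4 + 3·4^3 + 3·4^2 + 3·4 + 3; at 5: 3·5^5 + 3·5^3 + 3·5^2 + 3·5 + 3 = 9843; next = 9842
base 5: 9842 = 3·5^5 + 3·5^3 + 3·5^2 + 3·5 + 2; at 6: 3·6^6 + 3·6^3 + 3·6^2 + 3·6 + 2 = 140744; next = 140743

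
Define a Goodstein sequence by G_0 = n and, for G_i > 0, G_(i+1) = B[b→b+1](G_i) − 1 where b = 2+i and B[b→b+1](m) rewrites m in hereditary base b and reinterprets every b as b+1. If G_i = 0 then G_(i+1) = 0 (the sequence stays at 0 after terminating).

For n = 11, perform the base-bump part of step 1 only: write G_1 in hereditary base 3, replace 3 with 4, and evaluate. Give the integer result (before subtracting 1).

[0] 11 ≡ 2^(2 + 1) + 2 + 1 (base 2). Lift 3: 85. −1: 84.
[1] 84 ≡ 3^(3 + 1) + 3 (base 3). Lift 4: 1028. −1: 1027.

1028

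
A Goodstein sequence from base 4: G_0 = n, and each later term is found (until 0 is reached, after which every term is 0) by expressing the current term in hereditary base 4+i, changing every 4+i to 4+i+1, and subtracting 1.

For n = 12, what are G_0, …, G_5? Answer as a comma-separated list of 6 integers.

12, 14, 15, 16, 17, 18

G_0 = 12. HB_4(12) = 3·4. Bump = 15. G_1 = 14.
G_1 = 14. HB_5(14) = 2·5 + 4. Bump = 16. G_2 = 15.
G_2 = 15. HB_6(15) = 2·6 + 3. Bump = 17. G_3 = 16.
G_3 = 16. HB_7(16) = 2·7 + 2. Bump = 18. G_4 = 17.
G_4 = 17. HB_8(17) = 2·8 + 1. Bump = 19. G_5 = 18.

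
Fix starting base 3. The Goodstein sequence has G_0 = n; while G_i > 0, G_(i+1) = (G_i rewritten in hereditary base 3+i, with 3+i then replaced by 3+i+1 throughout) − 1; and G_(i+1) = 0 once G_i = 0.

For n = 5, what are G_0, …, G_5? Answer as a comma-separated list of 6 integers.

[0] 5 ≡ 3 + 2 (base 3). Lift 4: 6. −1: 5.
[1] 5 ≡ 4 + 1 (base 4). Lift 5: 6. −1: 5.
[2] 5 ≡ 5 (base 5). Lift 6: 6. −1: 5.
[3] 5 ≡ 5 (base 6). Lift 7: 5. −1: 4.
[4] 4 ≡ 4 (base 7). Lift 8: 4. −1: 3.

5, 5, 5, 5, 4, 3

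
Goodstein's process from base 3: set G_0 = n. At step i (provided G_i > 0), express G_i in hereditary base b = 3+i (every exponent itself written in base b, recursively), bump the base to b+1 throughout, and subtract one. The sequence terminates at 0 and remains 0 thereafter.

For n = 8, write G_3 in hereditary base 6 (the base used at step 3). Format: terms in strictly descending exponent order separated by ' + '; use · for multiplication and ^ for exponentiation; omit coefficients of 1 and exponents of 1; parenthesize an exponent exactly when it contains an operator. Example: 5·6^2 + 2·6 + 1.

G_0=8  [base 3] 2·3 + 2  →[3↦4]→  2·4 + 2 = 10  −1 ⇒ G_1=9
G_1=9  [base 4] 2·4 + 1  →[4↦5]→  2·5 + 1 = 11  −1 ⇒ G_2=10
G_2=10  [base 5] 2·5  →[5↦6]→  2·6 = 12  −1 ⇒ G_3=11

6 + 5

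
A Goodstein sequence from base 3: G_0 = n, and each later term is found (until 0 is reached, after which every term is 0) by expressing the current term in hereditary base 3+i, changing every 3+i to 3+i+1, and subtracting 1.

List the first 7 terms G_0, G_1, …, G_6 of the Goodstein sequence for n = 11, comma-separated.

i=0: 11 = 3^2 + 2 (b=3); 3→4: 4^2 + 2 = 18; 18−1 = 17
i=1: 17 = 4^2 + 1 (b=4); 4→5: 5^2 + 1 = 26; 26−1 = 25
i=2: 25 = 5^2 (b=5); 5→6: 6^2 = 36; 36−1 = 35
i=3: 35 = 5·6 + 5 (b=6); 6→7: 5·7 + 5 = 40; 40−1 = 39
i=4: 39 = 5·7 + 4 (b=7); 7→8: 5·8 + 4 = 44; 44−1 = 43
i=5: 43 = 5·8 + 3 (b=8); 8→9: 5·9 + 3 = 48; 48−1 = 47

11, 17, 25, 35, 39, 43, 47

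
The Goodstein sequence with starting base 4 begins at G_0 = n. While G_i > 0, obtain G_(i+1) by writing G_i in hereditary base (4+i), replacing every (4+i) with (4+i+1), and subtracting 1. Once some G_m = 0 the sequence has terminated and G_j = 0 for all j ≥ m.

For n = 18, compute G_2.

36

[0] 18 ≡ 4^2 + 2 (base 4). Lift 5: 27. −1: 26.
[1] 26 ≡ 5^2 + 1 (base 5). Lift 6: 37. −1: 36.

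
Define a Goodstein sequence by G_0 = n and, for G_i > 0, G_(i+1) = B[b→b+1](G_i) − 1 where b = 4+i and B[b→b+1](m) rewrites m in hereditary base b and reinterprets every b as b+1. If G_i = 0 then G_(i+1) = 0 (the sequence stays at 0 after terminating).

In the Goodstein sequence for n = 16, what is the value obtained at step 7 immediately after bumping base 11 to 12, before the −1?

44

16 —HB4→ 4^2 —bump→ 5^2 = 25 —(−1)→ 24
24 —HB5→ 4·5 + 4 —bump→ 4·6 + 4 = 28 —(−1)→ 27
27 —HB6→ 4·6 + 3 —bump→ 4·7 + 3 = 31 —(−1)→ 30
30 —HB7→ 4·7 + 2 —bump→ 4·8 + 2 = 34 —(−1)→ 33
33 —HB8→ 4·8 + 1 —bump→ 4·9 + 1 = 37 —(−1)→ 36
36 —HB9→ 4·9 —bump→ 4·10 = 40 —(−1)→ 39
39 —HB10→ 3·10 + 9 —bump→ 3·11 + 9 = 42 —(−1)→ 41
41 —HB11→ 3·11 + 8 —bump→ 3·12 + 8 = 44 —(−1)→ 43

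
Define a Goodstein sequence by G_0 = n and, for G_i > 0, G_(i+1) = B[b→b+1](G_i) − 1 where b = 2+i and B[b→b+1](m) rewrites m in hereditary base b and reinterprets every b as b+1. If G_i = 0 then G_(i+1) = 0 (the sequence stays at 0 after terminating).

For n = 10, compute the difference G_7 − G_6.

[0] 10 ≡ 2^(2 + 1) + 2 (base 2). Lift 3: 84. −1: 83.
[1] 83 ≡ 3^(3 + 1) + 2 (base 3). Lift 4: 1026. −1: 1025.
[2] 1025 ≡ 4^(4 + 1) + 1 (base 4). Lift 5: 15626. −1: 15625.
[3] 15625 ≡ 5^(5 + 1) (base 5). Lift 6: 279936. −1: 279935.
[4] 279935 ≡ 5·6^6 + 5·6^5 + 5·6^4 + 5·6^3 + 5·6^2 + 5·6 + 5 (base 6). Lift 7: 4215755. −1: 4215754.
[5] 4215754 ≡ 5·7^7 + 5·7^5 + 5·7^4 + 5·7^3 + 5·7^2 + 5·7 + 4 (base 7). Lift 8: 84073324. −1: 84073323.
[6] 84073323 ≡ 5·8^8 + 5·8^5 + 5·8^4 + 5·8^3 + 5·8^2 + 5·8 + 3 (base 8). Lift 9: 1937434593. −1: 1937434592.

1853361269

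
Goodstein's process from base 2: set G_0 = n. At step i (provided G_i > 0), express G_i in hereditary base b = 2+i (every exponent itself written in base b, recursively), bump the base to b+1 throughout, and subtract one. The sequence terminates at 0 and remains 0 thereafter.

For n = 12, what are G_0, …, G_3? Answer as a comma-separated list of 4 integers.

12, 107, 1065, 15685

base 2: 12 = 2^(2 + 1) + 2^2; at 3: 3^(3 + 1) + 3^3 = 108; next = 107
base 3: 107 = 3^(3 + 1) + 2·3^2 + 2·3 + 2; at 4: 4^(4 + 1) + 2·4^2 + 2·4 + 2 = 1066; next = 1065
base 4: 1065 = 4^(4 + 1) + 2·4^2 + 2·4 + 1; at 5: 5^(5 + 1) + 2·5^2 + 2·5 + 1 = 15686; next = 15685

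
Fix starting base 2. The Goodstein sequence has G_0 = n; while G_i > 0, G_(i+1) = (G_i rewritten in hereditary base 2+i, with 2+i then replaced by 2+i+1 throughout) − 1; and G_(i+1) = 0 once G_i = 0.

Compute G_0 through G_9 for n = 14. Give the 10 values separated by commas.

14, 110, 1281, 18750, 326591, 5862840, 134404971, 3487116548, 100000555551, 3138429262496

i=0: 14 = 2^(2 + 1) + 2^2 + 2 (b=2); 2→3: 3^(3 + 1) + 3^3 + 3 = 111; 111−1 = 110
i=1: 110 = 3^(3 + 1) + 3^3 + 2 (b=3); 3→4: 4^(4 + 1) + 4^4 + 2 = 1282; 1282−1 = 1281
i=2: 1281 = 4^(4 + 1) + 4^4 + 1 (b=4); 4→5: 5^(5 + 1) + 5^5 + 1 = 18751; 18751−1 = 18750
i=3: 18750 = 5^(5 + 1) + 5^5 (b=5); 5→6: 6^(6 + 1) + 6^6 = 326592; 326592−1 = 326591
i=4: 326591 = 6^(6 + 1) + 5·6^5 + 5·6^4 + 5·6^3 + 5·6^2 + 5·6 + 5 (b=6); 6→7: 7^(7 + 1) + 5·7^5 + 5·7^4 + 5·7^3 + 5·7^2 + 5·7 + 5 = 5862841; 5862841−1 = 5862840
i=5: 5862840 = 7^(7 + 1) + 5·7^5 + 5·7^4 + 5·7^3 + 5·7^2 + 5·7 + 4 (b=7); 7→8: 8^(8 + 1) + 5·8^5 + 5·8^4 + 5·8^3 + 5·8^2 + 5·8 + 4 = 134404972; 134404972−1 = 134404971
i=6: 134404971 = 8^(8 + 1) + 5·8^5 + 5·8^4 + 5·8^3 + 5·8^2 + 5·8 + 3 (b=8); 8→9: 9^(9 + 1) + 5·9^5 + 5·9^4 + 5·9^3 + 5·9^2 + 5·9 + 3 = 3487116549; 3487116549−1 = 3487116548
i=7: 3487116548 = 9^(9 + 1) + 5·9^5 + 5·9^4 + 5·9^3 + 5·9^2 + 5·9 + 2 (b=9); 9→10: 10^(10 + 1) + 5·10^5 + 5·10^4 + 5·10^3 + 5·10^2 + 5·10 + 2 = 100000555552; 100000555552−1 = 100000555551
i=8: 100000555551 = 10^(10 + 1) + 5·10^5 + 5·10^4 + 5·10^3 + 5·10^2 + 5·10 + 1 (b=10); 10→11: 11^(11 + 1) + 5·11^5 + 5·11^4 + 5·11^3 + 5·11^2 + 5·11 + 1 = 3138429262497; 3138429262497−1 = 3138429262496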